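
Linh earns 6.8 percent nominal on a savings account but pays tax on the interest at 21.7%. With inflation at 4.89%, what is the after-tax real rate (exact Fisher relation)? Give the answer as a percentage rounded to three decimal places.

After-tax nominal return = 6.8% × (1 − 0.217) = 5.3244%.
1 + r = 1.053244 / 1.04890 = 1.004141
After-tax real rate = 1.004141 − 1 → 0.414%.

0.414%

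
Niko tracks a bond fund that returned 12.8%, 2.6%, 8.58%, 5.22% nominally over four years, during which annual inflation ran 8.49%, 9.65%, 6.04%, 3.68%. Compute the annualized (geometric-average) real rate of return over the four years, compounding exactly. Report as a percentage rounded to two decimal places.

0.27%

Compound the nominal returns: 1.1280 × 1.0260 × 1.0858 × 1.0522 = 1.32222266.
Compound inflation: 1.0849 × 1.0965 × 1.0604 × 1.0368 = 1.30786541.
Deflate: 1.32222266 / 1.30786541 = 1.01097762.
Annualized real rate = 1.01097762^(1/4) − 1 = 0.2733% → 0.27%.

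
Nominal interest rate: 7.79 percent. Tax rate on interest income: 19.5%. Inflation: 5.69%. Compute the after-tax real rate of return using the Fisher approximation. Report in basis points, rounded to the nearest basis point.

58 basis points

After-tax nominal return = 7.79% × (1 − 0.195) = 6.27095%.
r ≈ 6.27095% − 5.69% → 58 basis points.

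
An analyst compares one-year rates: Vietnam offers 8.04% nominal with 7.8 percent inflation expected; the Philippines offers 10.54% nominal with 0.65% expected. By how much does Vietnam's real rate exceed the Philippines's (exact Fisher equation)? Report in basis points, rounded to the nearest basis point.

-960 basis points

Vietnam: (1 + 0.0804)/(1 + 0.0780) − 1 = 0.2226%
The Philippines: (1 + 0.1054)/(1 + 0.0065) − 1 = 9.8261%
Differential = 0.2226% − 9.8261% = -9.6035% → -960 basis points.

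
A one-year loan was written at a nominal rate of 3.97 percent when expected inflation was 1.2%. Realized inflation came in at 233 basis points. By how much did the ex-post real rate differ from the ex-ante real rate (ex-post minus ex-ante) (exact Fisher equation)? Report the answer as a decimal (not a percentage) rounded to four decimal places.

-0.0113

Ex-ante: (1 + 0.0397)/(1 + 0.0120) − 1 = 2.7372%
Ex-post: (1 + 0.0397)/(1 + 0.0233) − 1 = 1.6027%
Difference (ex-post − ex-ante) = -1.1345% → -0.0113.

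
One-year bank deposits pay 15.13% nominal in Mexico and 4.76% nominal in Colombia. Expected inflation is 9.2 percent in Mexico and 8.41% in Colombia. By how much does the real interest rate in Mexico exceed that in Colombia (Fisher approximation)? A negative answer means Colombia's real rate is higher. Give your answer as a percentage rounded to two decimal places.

9.58%

Mexico: 15.13% − 9.2% = 5.930%
Colombia: 4.76% − 8.41% = -3.650%
Differential = 9.580% → 9.58%.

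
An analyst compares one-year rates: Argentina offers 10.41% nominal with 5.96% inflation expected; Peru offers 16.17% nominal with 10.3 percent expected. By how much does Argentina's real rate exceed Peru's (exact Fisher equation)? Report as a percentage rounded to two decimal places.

-1.12%

Argentina: (1 + 0.1041)/(1 + 0.0596) − 1 = 4.1997%
Peru: (1 + 0.1617)/(1 + 0.1030) − 1 = 5.3218%
Differential = 4.1997% − 5.3218% = -1.1222% → -1.12%.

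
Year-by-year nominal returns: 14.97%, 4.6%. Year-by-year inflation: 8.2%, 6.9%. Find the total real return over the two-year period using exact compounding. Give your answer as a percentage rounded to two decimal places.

Compound the nominal returns: 1.1497 × 1.0460 = 1.202586.
Compound inflation: 1.0820 × 1.0690 = 1.156658.
Deflate: 1.202586 / 1.156658 = 1.039708.
Total real return = 1.039708 − 1 → 3.97%.

3.97%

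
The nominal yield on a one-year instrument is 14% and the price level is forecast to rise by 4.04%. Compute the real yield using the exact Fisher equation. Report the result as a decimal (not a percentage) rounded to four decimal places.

0.0957

1 + r = 1.14000 / 1.04040 = 1.095732
r = 1.095732 − 1 = 9.5732%, i.e. 0.0957.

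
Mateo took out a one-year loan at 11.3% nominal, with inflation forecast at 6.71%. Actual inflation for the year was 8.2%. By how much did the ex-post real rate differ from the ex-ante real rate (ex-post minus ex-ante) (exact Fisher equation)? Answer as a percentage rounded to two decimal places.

Ex-ante: (1 + 0.1130)/(1 + 0.0671) − 1 = 4.3014%
Ex-post: (1 + 0.1130)/(1 + 0.0820) − 1 = 2.8651%
Difference (ex-post − ex-ante) = -1.4363% → -1.44%.

-1.44%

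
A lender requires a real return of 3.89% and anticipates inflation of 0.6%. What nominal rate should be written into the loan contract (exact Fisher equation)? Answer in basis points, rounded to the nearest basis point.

451 basis points

(1 + i) = (1 + r)(1 + π) = 1.03890 × 1.00600 = 1.0451334
i = 1.0451334 − 1, so the required nominal rate is 451 basis points.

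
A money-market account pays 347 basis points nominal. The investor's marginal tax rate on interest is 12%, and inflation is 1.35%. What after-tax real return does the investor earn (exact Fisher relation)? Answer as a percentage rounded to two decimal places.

After-tax nominal return = 3.47% × (1 − 0.12) = 3.0536%.
1 + r = 1.030536 / 1.01350 = 1.016809
After-tax real rate = 1.016809 − 1 → 1.68%.

1.68%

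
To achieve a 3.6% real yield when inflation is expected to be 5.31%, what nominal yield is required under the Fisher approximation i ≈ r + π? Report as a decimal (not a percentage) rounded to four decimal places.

i ≈ r + π = 3.6% + 5.31% = 0.0891.

0.0891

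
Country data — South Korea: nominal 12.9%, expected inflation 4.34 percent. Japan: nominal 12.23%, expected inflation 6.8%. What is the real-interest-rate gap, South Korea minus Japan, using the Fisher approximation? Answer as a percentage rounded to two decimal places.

South Korea: 12.9% − 4.34% = 8.560%
Japan: 12.23% − 6.8% = 5.430%
Differential = 3.130% → 3.13%.

3.13%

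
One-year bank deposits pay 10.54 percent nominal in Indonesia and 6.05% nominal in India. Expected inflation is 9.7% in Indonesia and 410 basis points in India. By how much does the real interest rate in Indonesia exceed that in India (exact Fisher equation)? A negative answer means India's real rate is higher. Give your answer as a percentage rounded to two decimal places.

-1.11%

Indonesia: (1 + 0.1054)/(1 + 0.0970) − 1 = 0.7657%
India: (1 + 0.0605)/(1 + 0.0410) − 1 = 1.8732%
Differential = 0.7657% − 1.8732% = -1.1075% → -1.11%.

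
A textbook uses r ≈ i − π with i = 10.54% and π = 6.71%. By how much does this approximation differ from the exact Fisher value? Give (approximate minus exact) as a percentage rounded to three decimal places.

Approximate: r ≈ 10.540% − 6.710% = 3.8300%
Exact: (1 + 0.1054)/(1 + 0.0671) − 1 = 3.5892%
Error = 3.8300% − 3.5892% = 0.2408% → 0.241%.

0.241%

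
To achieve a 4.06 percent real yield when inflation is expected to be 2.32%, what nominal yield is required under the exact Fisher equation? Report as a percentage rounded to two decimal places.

(1 + i) = (1 + r)(1 + π) = 1.04060 × 1.02320 = 1.06474192
i = 1.06474192 − 1, so the required nominal rate is 6.47%.

6.47%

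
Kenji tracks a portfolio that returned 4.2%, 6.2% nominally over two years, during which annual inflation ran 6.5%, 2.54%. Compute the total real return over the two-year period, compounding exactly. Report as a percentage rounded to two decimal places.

Nominal growth factor = 1.0420 × 1.0620 = 1.106604
Price-level growth factor = 1.0650 × 1.0254 = 1.092051
Real growth factor = 1.106604 / 1.092051 = 1.013326
Total real return = 1.013326 − 1 → 1.33%.

1.33%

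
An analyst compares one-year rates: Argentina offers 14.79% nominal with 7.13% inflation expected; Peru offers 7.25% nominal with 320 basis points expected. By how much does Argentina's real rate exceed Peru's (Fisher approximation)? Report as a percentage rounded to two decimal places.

3.61%

Argentina: 14.79% − 7.13% = 7.660%
Peru: 7.25% − 3.2% = 4.050%
Differential = 3.610% → 3.61%.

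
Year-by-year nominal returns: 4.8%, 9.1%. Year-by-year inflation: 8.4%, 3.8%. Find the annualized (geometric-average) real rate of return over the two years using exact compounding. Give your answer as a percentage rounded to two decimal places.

0.80%

Compound the nominal returns: 1.0480 × 1.0910 = 1.14336800.
Compound inflation: 1.0840 × 1.0380 = 1.12519200.
Deflate: 1.14336800 / 1.12519200 = 1.01615369.
Annualized real rate = 1.01615369^(1/2) − 1 = 0.8044% → 0.80%.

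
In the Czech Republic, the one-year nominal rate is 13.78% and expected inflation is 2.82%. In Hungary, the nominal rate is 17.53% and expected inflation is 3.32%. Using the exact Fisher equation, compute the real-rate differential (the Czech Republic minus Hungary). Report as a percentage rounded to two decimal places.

The Czech Republic: (1 + 0.1378)/(1 + 0.0282) − 1 = 10.6594%
Hungary: (1 + 0.1753)/(1 + 0.0332) − 1 = 13.7534%
Differential = 10.6594% − 13.7534% = -3.0940% → -3.09%.

-3.09%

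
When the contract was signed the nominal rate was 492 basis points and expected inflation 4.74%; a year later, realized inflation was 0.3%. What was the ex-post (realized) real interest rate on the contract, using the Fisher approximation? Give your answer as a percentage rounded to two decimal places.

4.62%

Ex-post: 4.92% − 0.3% = 4.620%
So the realized real rate is 4.62%.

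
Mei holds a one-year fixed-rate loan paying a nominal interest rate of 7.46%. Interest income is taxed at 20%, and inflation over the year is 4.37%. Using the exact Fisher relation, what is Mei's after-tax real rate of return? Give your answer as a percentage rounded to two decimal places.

1.53%

After-tax nominal return = 7.46% × (1 − 0.2) = 5.9680%.
1 + r = 1.05968 / 1.04370 = 1.015311
After-tax real rate = 1.015311 − 1 → 1.53%.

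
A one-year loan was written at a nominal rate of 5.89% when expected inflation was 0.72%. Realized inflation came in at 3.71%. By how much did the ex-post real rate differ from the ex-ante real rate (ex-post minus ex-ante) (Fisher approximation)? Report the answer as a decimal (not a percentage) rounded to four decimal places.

-0.0299

Ex-ante: 5.89% − 0.72% = 5.170%
Ex-post: 5.89% − 3.71% = 2.180%
Difference (ex-post − ex-ante) = -2.9900% → -0.0299.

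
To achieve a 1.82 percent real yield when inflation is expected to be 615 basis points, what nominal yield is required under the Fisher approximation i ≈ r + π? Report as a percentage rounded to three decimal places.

i ≈ r + π = 1.82% + 6.15% = 7.970%.

7.970%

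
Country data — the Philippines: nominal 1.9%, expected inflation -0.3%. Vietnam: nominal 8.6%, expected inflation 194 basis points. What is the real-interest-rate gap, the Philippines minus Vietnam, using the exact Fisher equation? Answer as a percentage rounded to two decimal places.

-4.33%

The Philippines: (1 + 0.0190)/(1 − 0.0030) − 1 = 2.2066%
Vietnam: (1 + 0.0860)/(1 + 0.0194) − 1 = 6.5333%
Differential = 2.2066% − 6.5333% = -4.3266% → -4.33%.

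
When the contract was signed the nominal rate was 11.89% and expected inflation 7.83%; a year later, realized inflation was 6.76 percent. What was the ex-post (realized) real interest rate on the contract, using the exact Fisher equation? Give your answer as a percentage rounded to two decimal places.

4.81%

Ex-post: (1 + 0.1189)/(1 + 0.0676) − 1 = 4.8052%
So the realized real rate is 4.81%.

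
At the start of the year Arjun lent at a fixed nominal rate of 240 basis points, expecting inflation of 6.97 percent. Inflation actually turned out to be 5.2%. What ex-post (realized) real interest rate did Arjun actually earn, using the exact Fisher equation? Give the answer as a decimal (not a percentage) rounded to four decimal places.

Ex-post: (1 + 0.0240)/(1 + 0.0520) − 1 = -2.6616%
So the realized real rate is -0.0266.

-0.0266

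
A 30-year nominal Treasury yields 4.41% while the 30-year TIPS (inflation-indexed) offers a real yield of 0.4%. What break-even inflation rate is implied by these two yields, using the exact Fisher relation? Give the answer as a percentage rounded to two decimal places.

3.99%

(1 + π) = (1 + i)/(1 + r) = 1.04410 / 1.00400 = 1.039940
Break-even inflation = 1.039940 − 1 → 3.99%.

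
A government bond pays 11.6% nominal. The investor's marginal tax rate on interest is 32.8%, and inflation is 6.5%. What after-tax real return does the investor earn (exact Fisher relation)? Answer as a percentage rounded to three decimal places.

After-tax nominal return = 11.6% × (1 − 0.328) = 7.7952%.
1 + r = 1.077952 / 1.06500 = 1.012162
After-tax real rate = 1.012162 − 1 → 1.216%.

1.216%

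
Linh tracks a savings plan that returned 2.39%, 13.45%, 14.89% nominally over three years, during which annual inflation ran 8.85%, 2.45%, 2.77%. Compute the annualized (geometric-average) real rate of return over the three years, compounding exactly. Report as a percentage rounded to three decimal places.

5.207%

Compound the nominal returns: 1.0239 × 1.1345 × 1.1489 = 1.33457896.
Compound inflation: 1.0885 × 1.0245 × 1.0277 = 1.14605841.
Deflate: 1.33457896 / 1.14605841 = 1.16449471.
Annualized real rate = 1.16449471^(1/3) − 1 = 5.2073% → 5.207%.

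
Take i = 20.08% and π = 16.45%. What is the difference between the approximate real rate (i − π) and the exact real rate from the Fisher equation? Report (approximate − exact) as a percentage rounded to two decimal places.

0.51%

Approximate: r ≈ 20.080% − 16.450% = 3.6300%
Exact: (1 + 0.2008)/(1 + 0.1645) − 1 = 3.1172%
Error = 3.6300% − 3.1172% = 0.5128% → 0.51%.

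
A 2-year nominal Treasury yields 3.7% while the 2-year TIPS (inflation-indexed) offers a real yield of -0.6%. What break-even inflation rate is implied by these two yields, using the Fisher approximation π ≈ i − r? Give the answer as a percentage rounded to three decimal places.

4.300%

π ≈ i − r = 3.7% − (-0.6%) → 4.300%.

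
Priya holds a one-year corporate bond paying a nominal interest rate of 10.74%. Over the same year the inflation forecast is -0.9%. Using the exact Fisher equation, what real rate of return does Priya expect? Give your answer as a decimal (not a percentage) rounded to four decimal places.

By the Fisher equation, 1 + r = (1 + i)/(1 + π).
1 + r = 1.10740 / 0.99100 = 1.117457
r = 1.117457 − 1 = 11.7457%, i.e. 0.1175.

0.1175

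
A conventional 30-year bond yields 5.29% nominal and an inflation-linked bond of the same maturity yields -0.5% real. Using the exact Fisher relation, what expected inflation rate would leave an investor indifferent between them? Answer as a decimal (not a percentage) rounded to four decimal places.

0.0582

(1 + π) = (1 + i)/(1 + r) = 1.05290 / 0.99500 = 1.058191
Break-even inflation = 1.058191 − 1 → 0.0582.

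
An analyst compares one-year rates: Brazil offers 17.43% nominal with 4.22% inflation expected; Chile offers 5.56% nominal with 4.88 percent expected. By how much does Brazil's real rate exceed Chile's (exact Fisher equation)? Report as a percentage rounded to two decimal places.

Brazil: (1 + 0.1743)/(1 + 0.0422) − 1 = 12.6751%
Chile: (1 + 0.0556)/(1 + 0.0488) − 1 = 0.6484%
Differential = 12.6751% − 0.6484% = 12.0268% → 12.03%.

12.03%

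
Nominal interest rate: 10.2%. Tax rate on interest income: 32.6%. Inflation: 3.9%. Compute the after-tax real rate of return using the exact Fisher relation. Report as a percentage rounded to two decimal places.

2.86%

After-tax nominal return = 10.2% × (1 − 0.326) = 6.8748%.
1 + r = 1.068748 / 1.03900 = 1.028631
After-tax real rate = 1.028631 − 1 → 2.86%.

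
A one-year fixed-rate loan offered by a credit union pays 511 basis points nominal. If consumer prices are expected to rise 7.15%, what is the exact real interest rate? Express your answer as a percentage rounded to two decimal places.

1 + r = 1.05110 / 1.07150 = 0.980961
r = 0.980961 − 1 = -1.9039%, i.e. -1.90%.

-1.90%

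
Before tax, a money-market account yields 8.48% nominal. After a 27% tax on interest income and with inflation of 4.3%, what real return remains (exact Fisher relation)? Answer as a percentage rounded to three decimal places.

After-tax nominal return = 8.48% × (1 − 0.27) = 6.1904%.
1 + r = 1.061904 / 1.04300 = 1.0181246
After-tax real rate = 1.0181246 − 1 → 1.812%.

1.812%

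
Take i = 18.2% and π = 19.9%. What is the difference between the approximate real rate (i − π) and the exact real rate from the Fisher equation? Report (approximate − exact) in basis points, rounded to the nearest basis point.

-28 basis points

Approximate: r ≈ 18.200% − 19.900% = -1.7000%
Exact: (1 + 0.1820)/(1 + 0.1990) − 1 = -1.4178%
Error = -1.7000% − (-1.4178%) = -0.2822% → -28 basis points.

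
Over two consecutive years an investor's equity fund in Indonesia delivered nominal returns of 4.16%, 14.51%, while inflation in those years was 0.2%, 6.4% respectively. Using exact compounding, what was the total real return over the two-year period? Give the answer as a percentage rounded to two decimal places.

11.88%

Nominal growth factor = 1.0416 × 1.1451 = 1.192736
Price-level growth factor = 1.0020 × 1.0640 = 1.066128
Real growth factor = 1.192736 / 1.066128 = 1.118755
Total real return = 1.118755 − 1 → 11.88%.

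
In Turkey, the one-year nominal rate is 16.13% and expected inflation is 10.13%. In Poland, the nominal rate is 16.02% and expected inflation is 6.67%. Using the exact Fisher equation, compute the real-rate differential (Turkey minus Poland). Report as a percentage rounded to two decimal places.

-3.32%

Turkey: (1 + 0.1613)/(1 + 0.1013) − 1 = 5.4481%
Poland: (1 + 0.1602)/(1 + 0.0667) − 1 = 8.7654%
Differential = 5.4481% − 8.7654% = -3.3172% → -3.32%.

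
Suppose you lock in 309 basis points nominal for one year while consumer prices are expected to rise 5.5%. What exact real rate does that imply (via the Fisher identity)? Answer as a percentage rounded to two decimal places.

-2.28%

1 + r = 1.03090 / 1.05500 = 0.977156
r = 0.977156 − 1 = -2.2844%, i.e. -2.28%.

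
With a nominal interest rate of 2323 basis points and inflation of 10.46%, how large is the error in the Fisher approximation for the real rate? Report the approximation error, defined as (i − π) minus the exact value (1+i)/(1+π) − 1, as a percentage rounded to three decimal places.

1.209%

Approximate: r ≈ 23.230% − 10.460% = 12.7700%
Exact: (1 + 0.2323)/(1 + 0.1046) − 1 = 11.5607%
Error = 12.7700% − 11.5607% = 1.2093% → 1.209%.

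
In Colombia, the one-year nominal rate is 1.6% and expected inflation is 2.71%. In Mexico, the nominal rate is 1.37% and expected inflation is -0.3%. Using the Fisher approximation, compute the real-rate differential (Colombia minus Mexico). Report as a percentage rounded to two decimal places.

-2.78%

Colombia: 1.6% − 2.71% = -1.110%
Mexico: 1.37% − (-0.3%) = 1.670%
Differential = -2.780% → -2.78%.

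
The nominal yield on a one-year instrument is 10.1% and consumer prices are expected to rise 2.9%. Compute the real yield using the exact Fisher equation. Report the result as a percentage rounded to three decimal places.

6.997%

By the Fisher identity, 1 + r = (1 + i)/(1 + π).
1 + r = 1.10100 / 1.02900 = 1.069971
r = 1.069971 − 1 = 6.9971%, i.e. 6.997%.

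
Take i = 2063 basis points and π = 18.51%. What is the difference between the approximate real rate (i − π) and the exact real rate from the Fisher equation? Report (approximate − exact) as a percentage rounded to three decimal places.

0.331%

Approximate: r ≈ 20.630% − 18.510% = 2.1200%
Exact: (1 + 0.2063)/(1 + 0.1851) − 1 = 1.7889%
Error = 2.1200% − 1.7889% = 0.3311% → 0.331%.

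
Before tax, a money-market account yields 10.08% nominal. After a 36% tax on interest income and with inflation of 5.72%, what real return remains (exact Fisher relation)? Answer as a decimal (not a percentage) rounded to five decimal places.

After-tax nominal return = 10.08% × (1 − 0.36) = 6.4512%.
1 + r = 1.064512 / 1.05720 = 1.006916
After-tax real rate = 1.006916 − 1 → 0.00692.

0.00692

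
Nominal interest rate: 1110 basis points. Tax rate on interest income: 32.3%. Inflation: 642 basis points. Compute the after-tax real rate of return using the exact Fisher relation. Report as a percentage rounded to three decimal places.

1.029%

After-tax nominal return = 11.1% × (1 − 0.323) = 7.5147%.
1 + r = 1.075147 / 1.06420 = 1.010287
After-tax real rate = 1.010287 − 1 → 1.029%.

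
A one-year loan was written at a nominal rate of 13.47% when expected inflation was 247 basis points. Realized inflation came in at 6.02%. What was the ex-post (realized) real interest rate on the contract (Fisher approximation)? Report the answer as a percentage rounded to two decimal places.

Ex-post: 13.47% − 6.02% = 7.450%
So the realized real rate is 7.45%.

7.45%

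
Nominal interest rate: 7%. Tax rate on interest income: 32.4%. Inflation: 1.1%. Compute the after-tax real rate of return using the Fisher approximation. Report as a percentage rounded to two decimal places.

After-tax nominal return = 7% × (1 − 0.324) = 4.7320%.
r ≈ 4.7320% − 1.1% → 3.63%.

3.63%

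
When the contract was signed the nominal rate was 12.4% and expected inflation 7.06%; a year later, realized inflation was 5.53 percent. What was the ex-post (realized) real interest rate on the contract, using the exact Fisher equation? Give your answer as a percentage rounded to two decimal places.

Ex-post: (1 + 0.1240)/(1 + 0.0553) − 1 = 6.5100%
So the realized real rate is 6.51%.

6.51%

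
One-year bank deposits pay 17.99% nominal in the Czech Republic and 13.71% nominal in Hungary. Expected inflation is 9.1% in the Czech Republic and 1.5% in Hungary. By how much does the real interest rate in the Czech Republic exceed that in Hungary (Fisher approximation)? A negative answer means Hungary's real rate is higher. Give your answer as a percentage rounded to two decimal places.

-3.32%

The Czech Republic: 17.99% − 9.1% = 8.890%
Hungary: 13.71% − 1.5% = 12.210%
Differential = -3.320% → -3.32%.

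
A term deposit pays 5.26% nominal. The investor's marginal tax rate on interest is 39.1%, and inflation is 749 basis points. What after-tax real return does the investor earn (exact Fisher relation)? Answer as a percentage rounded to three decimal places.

-3.988%

After-tax nominal return = 5.26% × (1 − 0.391) = 3.20334%.
1 + r = 1.0320334 / 1.07490 = 0.960120
After-tax real rate = 0.960120 − 1 → -3.988%.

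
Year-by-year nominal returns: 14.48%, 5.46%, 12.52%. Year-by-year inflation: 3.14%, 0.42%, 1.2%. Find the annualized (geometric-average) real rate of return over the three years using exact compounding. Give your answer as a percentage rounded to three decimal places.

9.028%

Compound the nominal returns: 1.1448 × 1.0546 × 1.1252 = 1.35846080.
Compound inflation: 1.0314 × 1.0042 × 1.0120 = 1.04816066.
Deflate: 1.35846080 / 1.04816066 = 1.29604253.
Annualized real rate = 1.29604253^(1/3) − 1 = 9.0284% → 9.028%.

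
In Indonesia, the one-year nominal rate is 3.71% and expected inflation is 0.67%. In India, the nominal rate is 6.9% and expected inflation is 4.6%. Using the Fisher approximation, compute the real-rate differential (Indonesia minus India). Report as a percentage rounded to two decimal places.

Indonesia: 3.71% − 0.67% = 3.040%
India: 6.9% − 4.6% = 2.300%
Differential = 0.740% → 0.74%.

0.74%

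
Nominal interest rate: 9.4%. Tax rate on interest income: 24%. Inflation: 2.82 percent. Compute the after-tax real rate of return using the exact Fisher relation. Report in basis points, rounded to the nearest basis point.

After-tax nominal return = 9.4% × (1 − 0.24) = 7.1440%.
1 + r = 1.07144 / 1.02820 = 1.042054
After-tax real rate = 1.042054 − 1 → 421 basis points.

421 basis points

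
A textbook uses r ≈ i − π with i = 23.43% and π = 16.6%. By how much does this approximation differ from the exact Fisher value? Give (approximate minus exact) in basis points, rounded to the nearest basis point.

Approximate: r ≈ 23.430% − 16.600% = 6.8300%
Exact: (1 + 0.2343)/(1 + 0.1660) − 1 = 5.8576%
Error = 6.8300% − 5.8576% = 0.9724% → 97 basis points.

97 basis points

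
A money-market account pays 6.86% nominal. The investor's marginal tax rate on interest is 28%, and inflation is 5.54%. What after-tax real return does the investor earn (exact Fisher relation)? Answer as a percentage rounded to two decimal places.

After-tax nominal return = 6.86% × (1 − 0.28) = 4.9392%.
1 + r = 1.049392 / 1.05540 = 0.994307
After-tax real rate = 0.994307 − 1 → -0.57%.

-0.57%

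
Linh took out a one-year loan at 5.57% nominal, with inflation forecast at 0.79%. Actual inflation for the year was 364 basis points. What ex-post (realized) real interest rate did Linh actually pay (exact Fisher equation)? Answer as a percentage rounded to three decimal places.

Ex-post: (1 + 0.0557)/(1 + 0.0364) − 1 = 1.8622%
So the realized real rate is 1.862%.

1.862%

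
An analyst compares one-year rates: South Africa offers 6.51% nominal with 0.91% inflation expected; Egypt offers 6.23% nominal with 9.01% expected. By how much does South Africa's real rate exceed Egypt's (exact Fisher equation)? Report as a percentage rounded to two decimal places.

8.10%

South Africa: (1 + 0.0651)/(1 + 0.0091) − 1 = 5.5495%
Egypt: (1 + 0.0623)/(1 + 0.0901) − 1 = -2.5502%
Differential = 5.5495% − (-2.5502%) = 8.0997% → 8.10%.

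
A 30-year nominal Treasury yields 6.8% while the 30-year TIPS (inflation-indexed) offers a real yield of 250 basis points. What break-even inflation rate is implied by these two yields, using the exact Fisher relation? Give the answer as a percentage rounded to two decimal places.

(1 + π) = (1 + i)/(1 + r) = 1.06800 / 1.02500 = 1.041951
Break-even inflation = 1.041951 − 1 → 4.20%.

4.20%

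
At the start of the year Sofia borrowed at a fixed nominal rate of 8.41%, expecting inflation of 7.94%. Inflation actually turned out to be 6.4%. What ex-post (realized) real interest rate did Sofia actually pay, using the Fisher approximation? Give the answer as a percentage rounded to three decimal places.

Ex-post: 8.41% − 6.4% = 2.010%
So the realized real rate is 2.010%.

2.010%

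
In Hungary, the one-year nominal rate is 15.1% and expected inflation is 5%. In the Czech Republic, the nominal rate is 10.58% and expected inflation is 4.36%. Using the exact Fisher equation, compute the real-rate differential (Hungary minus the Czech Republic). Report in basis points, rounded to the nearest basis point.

366 basis points

Hungary: (1 + 0.1510)/(1 + 0.0500) − 1 = 9.6190%
The Czech Republic: (1 + 0.1058)/(1 + 0.0436) − 1 = 5.9601%
Differential = 9.6190% − 5.9601% = 3.6589% → 366 basis points.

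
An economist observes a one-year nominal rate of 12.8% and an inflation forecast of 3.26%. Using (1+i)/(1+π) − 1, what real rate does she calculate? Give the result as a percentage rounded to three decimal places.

1 + r = 1.12800 / 1.03260 = 1.092388
r = 1.092388 − 1 = 9.2388%, i.e. 9.239%.

9.239%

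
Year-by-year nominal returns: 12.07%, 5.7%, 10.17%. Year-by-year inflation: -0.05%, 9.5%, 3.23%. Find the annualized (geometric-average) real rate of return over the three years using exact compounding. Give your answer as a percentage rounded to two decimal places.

4.92%

Compound the nominal returns: 1.1207 × 1.0570 × 1.1017 = 1.30505168.
Compound inflation: 0.9995 × 1.0950 × 1.0323 = 1.12980332.
Deflate: 1.30505168 / 1.12980332 = 1.15511404.
Annualized real rate = 1.15511404^(1/3) − 1 = 4.9240% → 4.92%.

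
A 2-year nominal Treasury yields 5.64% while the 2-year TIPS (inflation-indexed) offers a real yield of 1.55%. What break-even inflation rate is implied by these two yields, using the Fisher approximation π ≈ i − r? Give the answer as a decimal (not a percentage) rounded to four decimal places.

0.0409

π ≈ i − r = 5.64% − 1.55% → 0.0409.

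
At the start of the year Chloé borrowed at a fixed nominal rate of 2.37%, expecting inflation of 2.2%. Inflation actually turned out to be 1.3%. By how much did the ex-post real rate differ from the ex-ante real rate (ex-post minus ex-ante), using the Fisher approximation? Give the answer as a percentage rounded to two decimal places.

0.90%

Ex-ante: 2.37% − 2.2% = 0.170%
Ex-post: 2.37% − 1.3% = 1.070%
Difference (ex-post − ex-ante) = 0.9000% → 0.90%.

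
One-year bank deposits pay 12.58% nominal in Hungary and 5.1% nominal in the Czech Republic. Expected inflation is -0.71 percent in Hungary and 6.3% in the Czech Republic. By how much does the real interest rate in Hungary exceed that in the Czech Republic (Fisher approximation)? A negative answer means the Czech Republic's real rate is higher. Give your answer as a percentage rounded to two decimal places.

Hungary: 12.58% − (-0.71%) = 13.290%
The Czech Republic: 5.1% − 6.3% = -1.200%
Differential = 14.490% → 14.49%.

14.49%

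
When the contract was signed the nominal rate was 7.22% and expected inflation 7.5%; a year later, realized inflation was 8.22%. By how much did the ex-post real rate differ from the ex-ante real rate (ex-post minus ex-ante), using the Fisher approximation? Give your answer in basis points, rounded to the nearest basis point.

Ex-ante: 7.22% − 7.5% = -0.280%
Ex-post: 7.22% − 8.22% = -1.000%
Difference (ex-post − ex-ante) = -0.7200% → -72 basis points.

-72 basis points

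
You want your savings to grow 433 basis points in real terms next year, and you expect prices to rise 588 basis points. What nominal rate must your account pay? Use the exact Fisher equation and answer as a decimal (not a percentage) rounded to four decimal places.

0.1046

(1 + i) = (1 + r)(1 + π) = 1.04330 × 1.05880 = 1.10464604
i = 1.10464604 − 1, so the required nominal rate is 0.1046.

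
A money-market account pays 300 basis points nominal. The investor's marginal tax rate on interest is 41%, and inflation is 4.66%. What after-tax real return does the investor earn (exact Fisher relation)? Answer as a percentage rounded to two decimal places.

After-tax nominal return = 3% × (1 − 0.41) = 1.7700%.
1 + r = 1.01770 / 1.04660 = 0.972387
After-tax real rate = 0.972387 − 1 → -2.76%.

-2.76%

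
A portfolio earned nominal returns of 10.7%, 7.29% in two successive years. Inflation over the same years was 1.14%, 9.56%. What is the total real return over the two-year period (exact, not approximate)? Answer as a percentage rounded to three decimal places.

Compound the nominal returns: 1.1070 × 1.0729 = 1.1877003.
Compound inflation: 1.0114 × 1.0956 = 1.1080898.
Deflate: 1.1877003 / 1.1080898 = 1.0718448.
Total real return = 1.0718448 − 1 → 7.184%.

7.184%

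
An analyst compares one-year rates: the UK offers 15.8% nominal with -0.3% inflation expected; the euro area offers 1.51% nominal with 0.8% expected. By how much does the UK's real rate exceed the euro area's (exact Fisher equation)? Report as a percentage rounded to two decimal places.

15.44%

The UK: (1 + 0.1580)/(1 − 0.0030) − 1 = 16.1484%
The euro area: (1 + 0.0151)/(1 + 0.0080) − 1 = 0.7044%
Differential = 16.1484% − 0.7044% = 15.4441% → 15.44%.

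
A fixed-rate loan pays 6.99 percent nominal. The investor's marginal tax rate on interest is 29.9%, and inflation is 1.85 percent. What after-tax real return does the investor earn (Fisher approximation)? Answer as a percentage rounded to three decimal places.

3.050%

After-tax nominal return = 6.99% × (1 − 0.299) = 4.89999%.
r ≈ 4.89999% − 1.85% → 3.050%.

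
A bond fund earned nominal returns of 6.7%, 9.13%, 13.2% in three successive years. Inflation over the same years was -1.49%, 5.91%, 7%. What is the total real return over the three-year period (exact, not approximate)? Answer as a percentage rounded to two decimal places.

Nominal growth factor = 1.0670 × 1.0913 × 1.1320 = 1.318120
Price-level growth factor = 0.9851 × 1.0591 × 1.0700 = 1.116352
Real growth factor = 1.318120 / 1.116352 = 1.180739
Total real return = 1.180739 − 1 → 18.07%.

18.07%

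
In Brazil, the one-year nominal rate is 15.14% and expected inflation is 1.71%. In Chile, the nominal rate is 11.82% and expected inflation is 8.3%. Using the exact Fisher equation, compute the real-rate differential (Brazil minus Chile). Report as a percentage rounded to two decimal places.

9.95%

Brazil: (1 + 0.1514)/(1 + 0.0171) − 1 = 13.2042%
Chile: (1 + 0.1182)/(1 + 0.0830) − 1 = 3.2502%
Differential = 13.2042% − 3.2502% = 9.9540% → 9.95%.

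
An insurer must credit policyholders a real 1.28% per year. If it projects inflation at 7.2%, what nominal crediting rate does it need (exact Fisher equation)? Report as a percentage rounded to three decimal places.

8.572%

(1 + i) = (1 + r)(1 + π) = 1.01280 × 1.07200 = 1.0857216
i = 1.0857216 − 1, so the required nominal rate is 8.572%.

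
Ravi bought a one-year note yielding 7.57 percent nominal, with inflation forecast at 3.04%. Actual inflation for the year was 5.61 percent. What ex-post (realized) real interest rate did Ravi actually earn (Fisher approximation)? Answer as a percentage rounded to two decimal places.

Ex-post: 7.57% − 5.61% = 1.960%
So the realized real rate is 1.96%.

1.96%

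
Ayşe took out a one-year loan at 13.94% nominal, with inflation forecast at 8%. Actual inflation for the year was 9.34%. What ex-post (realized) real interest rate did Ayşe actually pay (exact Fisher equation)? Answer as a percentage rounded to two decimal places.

Ex-post: (1 + 0.1394)/(1 + 0.0934) − 1 = 4.2071%
So the realized real rate is 4.21%.

4.21%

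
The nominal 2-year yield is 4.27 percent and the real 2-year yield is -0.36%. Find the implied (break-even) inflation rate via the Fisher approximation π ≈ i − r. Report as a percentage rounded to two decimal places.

4.63%

π ≈ i − r = 4.27% − (-0.36%) → 4.63%.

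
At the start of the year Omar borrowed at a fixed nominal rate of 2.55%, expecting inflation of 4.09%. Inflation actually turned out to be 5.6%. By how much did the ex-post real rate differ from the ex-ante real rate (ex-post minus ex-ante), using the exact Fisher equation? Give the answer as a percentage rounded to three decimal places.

-1.409%

Ex-ante: (1 + 0.0255)/(1 + 0.0409) − 1 = -1.4795%
Ex-post: (1 + 0.0255)/(1 + 0.0560) − 1 = -2.8883%
Difference (ex-post − ex-ante) = -1.4088% → -1.409%.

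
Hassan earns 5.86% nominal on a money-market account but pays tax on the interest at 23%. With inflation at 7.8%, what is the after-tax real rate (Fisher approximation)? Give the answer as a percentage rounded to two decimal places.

After-tax nominal return = 5.86% × (1 − 0.23) = 4.5122%.
r ≈ 4.5122% − 7.8% → -3.29%.

-3.29%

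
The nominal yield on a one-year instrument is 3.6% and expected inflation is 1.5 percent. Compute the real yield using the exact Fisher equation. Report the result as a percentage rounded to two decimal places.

2.07%

By the Fisher equation, 1 + r = (1 + i)/(1 + π).
1 + r = 1.03600 / 1.01500 = 1.020690
r = 1.020690 − 1 = 2.0690%, i.e. 2.07%.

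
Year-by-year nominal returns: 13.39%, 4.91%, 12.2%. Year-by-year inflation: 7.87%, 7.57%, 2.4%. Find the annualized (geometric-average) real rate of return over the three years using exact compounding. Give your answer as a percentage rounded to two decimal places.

Nominal growth factor = 1.1339 × 1.0491 × 1.1220 = 1.33470258
Price-level growth factor = 1.0787 × 1.0757 × 1.0240 = 1.18820617
Real growth factor = 1.33470258 / 1.18820617 = 1.12329208
Annualized real rate = 1.12329208^(1/3) − 1 = 3.9515% → 3.95%.

3.95%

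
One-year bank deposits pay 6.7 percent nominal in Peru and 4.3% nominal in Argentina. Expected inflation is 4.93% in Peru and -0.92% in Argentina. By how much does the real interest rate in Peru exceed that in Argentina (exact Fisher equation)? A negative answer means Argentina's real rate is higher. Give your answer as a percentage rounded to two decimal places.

-3.58%

Peru: (1 + 0.0670)/(1 + 0.0493) − 1 = 1.6868%
Argentina: (1 + 0.0430)/(1 − 0.0092) − 1 = 5.2685%
Differential = 1.6868% − 5.2685% = -3.5816% → -3.58%.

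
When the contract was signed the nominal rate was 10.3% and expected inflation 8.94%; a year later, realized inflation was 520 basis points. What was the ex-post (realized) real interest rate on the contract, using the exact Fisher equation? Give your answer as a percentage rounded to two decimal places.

4.85%

Ex-post: (1 + 0.1030)/(1 + 0.0520) − 1 = 4.8479%
So the realized real rate is 4.85%.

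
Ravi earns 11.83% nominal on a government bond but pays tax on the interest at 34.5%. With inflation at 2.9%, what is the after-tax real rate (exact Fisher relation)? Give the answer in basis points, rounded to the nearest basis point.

After-tax nominal return = 11.83% × (1 − 0.345) = 7.74865%.
1 + r = 1.0774865 / 1.02900 = 1.047120
After-tax real rate = 1.047120 − 1 → 471 basis points.

471 basis points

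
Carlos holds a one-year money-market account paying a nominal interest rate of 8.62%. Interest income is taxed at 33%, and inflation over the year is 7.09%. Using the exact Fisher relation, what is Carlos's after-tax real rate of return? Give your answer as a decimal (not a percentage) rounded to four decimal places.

-0.0123

After-tax nominal return = 8.62% × (1 − 0.33) = 5.7754%.
1 + r = 1.057754 / 1.07090 = 0.987724
After-tax real rate = 0.987724 − 1 → -0.0123.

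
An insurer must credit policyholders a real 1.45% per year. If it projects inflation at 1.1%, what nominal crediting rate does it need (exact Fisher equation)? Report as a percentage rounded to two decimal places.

2.57%

(1 + i) = (1 + r)(1 + π) = 1.01450 × 1.01100 = 1.0256595
i = 1.0256595 − 1, so the required nominal rate is 2.57%.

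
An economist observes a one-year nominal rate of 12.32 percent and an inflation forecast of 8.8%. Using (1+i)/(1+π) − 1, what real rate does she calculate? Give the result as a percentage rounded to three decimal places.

3.235%

1 + r = 1.12320 / 1.08800 = 1.032353
r = 1.032353 − 1 = 3.2353%, i.e. 3.235%.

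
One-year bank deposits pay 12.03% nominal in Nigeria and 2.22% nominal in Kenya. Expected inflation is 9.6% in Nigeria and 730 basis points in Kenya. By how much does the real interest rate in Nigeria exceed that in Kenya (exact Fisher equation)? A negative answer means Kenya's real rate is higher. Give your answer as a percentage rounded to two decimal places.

6.95%

Nigeria: (1 + 0.1203)/(1 + 0.0960) − 1 = 2.2172%
Kenya: (1 + 0.0222)/(1 + 0.0730) − 1 = -4.7344%
Differential = 2.2172% − (-4.7344%) = 6.9515% → 6.95%.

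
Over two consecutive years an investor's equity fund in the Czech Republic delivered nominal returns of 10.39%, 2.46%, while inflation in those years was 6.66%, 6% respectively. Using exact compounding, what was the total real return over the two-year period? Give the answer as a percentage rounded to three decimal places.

0.041%

Nominal growth factor = 1.1039 × 1.0246 = 1.131056
Price-level growth factor = 1.0666 × 1.0600 = 1.130596
Real growth factor = 1.131056 / 1.130596 = 1.000407
Total real return = 1.000407 − 1 → 0.041%.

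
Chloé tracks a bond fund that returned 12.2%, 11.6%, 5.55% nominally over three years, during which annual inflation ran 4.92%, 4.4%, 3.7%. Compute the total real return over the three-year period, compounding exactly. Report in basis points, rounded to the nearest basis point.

1635 basis points

Compound the nominal returns: 1.1220 × 1.1160 × 1.0555 = 1.321646.
Compound inflation: 1.0492 × 1.0440 × 1.0370 = 1.135893.
Deflate: 1.321646 / 1.135893 = 1.163530.
Total real return = 1.163530 − 1 → 1635 basis points.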